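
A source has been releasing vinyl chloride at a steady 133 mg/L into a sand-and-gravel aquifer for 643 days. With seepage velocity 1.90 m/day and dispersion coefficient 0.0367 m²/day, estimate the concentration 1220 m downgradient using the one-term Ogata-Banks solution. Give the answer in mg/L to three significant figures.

For a continuous step input, C/C₀ ≈ ½·erfc((x−vt)/(2√(Dt))).
vt = 1.90 × 643 = 1221.7 m and 2√(Dt) = 2√(0.0367 × 643) = 9.716 m.
Argument (x−vt)/(2√(Dt)) = (1220 − 1221.7)/9.716 = -0.1750; ½·erfc(-0.1750) = 0.5977.
C = 133 × 0.5977 = 79.5 mg/L.

79.5 mg/L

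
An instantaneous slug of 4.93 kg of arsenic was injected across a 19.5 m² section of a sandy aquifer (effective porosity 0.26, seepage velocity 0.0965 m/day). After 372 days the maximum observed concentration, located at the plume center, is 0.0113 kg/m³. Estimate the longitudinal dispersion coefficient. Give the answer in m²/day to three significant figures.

At the plume center C_max = M/(n_e·A·√(4πDt)), so D = M²/(4πt·(n_e·A·C_max)²).
n_e·A·C_max = 0.26 × 19.5 × 0.0113 = 0.05729 kg/m.
D = 4.93²/(4π × 372 × 0.05729²) = 1.58 m²/day.

1.58 m²/day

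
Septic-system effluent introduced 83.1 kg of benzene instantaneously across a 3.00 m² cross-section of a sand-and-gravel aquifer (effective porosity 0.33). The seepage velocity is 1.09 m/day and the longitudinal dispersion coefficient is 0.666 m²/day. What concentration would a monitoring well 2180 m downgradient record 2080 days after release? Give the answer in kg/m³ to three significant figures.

For an instantaneous plane source, C(x,t) = M/(n_e·A·√(4πDt)) · exp(−(x−vt)²/(4Dt)), with n_e·A the pore (flow) area.
Plume center vt = 1.09 × 2080 = 2267.2 m, so the well at 2180 m is 87.2 m upgradient of the peak.
√(4πDt) = 131.9 m, giving peak height M/(n_e·A·√(4πDt)) = 83.1/(0.33 × 3.00 × 131.9) = 0.6364 kg/m³.
(x−vt)²/(4Dt) = (-87.2)²/(4 × 0.666 × 2080) = 1.372; exp(−1.372) = 0.2536.
C = 0.6364 × 0.2536 = 0.161 kg/m³.

0.161 kg/m³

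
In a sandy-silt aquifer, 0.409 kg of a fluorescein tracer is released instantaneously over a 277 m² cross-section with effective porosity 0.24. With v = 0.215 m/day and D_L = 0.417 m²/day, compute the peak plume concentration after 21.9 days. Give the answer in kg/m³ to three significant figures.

The peak of an instantaneous 1D plume sits at x = vt; there the Gaussian factor is 1 and C_max = M/(n_e·A·√(4πDt)), where n_e·A is the pore area the mass is dissolved in.
√(4πDt) = √(4π × 0.417 × 21.9) = 10.71 m, so C_max = 0.409/(0.24 × 277 × 10.71) = 0.000574 kg/m³.

0.000574 kg/m³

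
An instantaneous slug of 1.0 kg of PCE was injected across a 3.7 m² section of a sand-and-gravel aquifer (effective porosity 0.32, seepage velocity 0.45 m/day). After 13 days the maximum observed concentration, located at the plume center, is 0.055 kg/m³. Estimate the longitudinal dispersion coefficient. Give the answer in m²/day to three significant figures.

1.44 m²/day

At the plume center C_max = M/(n_e·A·√(4πDt)), so D = M²/(4πt·(n_e·A·C_max)²).
n_e·A·C_max = 0.32 × 3.7 × 0.055 = 0.06512 kg/m.
D = 1.0²/(4π × 13 × 0.06512²) = 1.44 m²/day.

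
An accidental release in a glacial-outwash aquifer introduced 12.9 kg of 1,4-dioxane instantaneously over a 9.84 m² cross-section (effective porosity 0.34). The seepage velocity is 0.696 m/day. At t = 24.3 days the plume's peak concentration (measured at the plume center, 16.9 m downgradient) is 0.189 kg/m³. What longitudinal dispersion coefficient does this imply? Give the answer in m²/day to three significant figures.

1.36 m²/day

At the plume center C_max = M/(n_e·A·√(4πDt)), so D = M²/(4πt·(n_e·A·C_max)²).
n_e·A·C_max = 0.34 × 9.84 × 0.189 = 0.6323 kg/m.
D = 12.9²/(4π × 24.3 × 0.6323²) = 1.36 m²/day.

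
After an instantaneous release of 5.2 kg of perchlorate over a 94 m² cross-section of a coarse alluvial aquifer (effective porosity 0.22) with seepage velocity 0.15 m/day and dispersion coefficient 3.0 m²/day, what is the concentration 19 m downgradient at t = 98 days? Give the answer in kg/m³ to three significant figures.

For an instantaneous plane source, C(x,t) = M/(n_e·A·√(4πDt)) · exp(−(x−vt)²/(4Dt)), with n_e·A the pore (flow) area.
Plume center vt = 0.15 × 98 = 14.7 m, so the well at 19 m is 4.3 m downgradient of the peak.
√(4πDt) = 60.78 m, giving peak height M/(n_e·A·√(4πDt)) = 5.2/(0.22 × 94 × 60.78) = 0.004137 kg/m³.
(x−vt)²/(4Dt) = (4.3)²/(4 × 3.0 × 98) = 0.01572; exp(−0.01572) = 0.9844.
C = 0.004137 × 0.9844 = 0.00407 kg/m³.

0.00407 kg/m³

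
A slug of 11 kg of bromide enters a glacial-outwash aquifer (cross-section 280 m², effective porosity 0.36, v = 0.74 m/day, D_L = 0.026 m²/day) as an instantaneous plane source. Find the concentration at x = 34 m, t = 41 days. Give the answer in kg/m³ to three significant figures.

For an instantaneous plane source, C(x,t) = M/(n_e·A·√(4πDt)) · exp(−(x−vt)²/(4Dt)), with n_e·A the pore (flow) area.
Plume center vt = 0.74 × 41 = 30.34 m, so the well at 34 m is 3.66 m downgradient of the peak.
√(4πDt) = 3.660 m, giving peak height M/(n_e·A·√(4πDt)) = 11/(0.36 × 280 × 3.660) = 0.02982 kg/m³.
(x−vt)²/(4Dt) = (3.66)²/(4 × 0.026 × 41) = 3.142; exp(−3.142) = 0.04320.
C = 0.02982 × 0.04320 = 0.00129 kg/m³.

0.00129 kg/m³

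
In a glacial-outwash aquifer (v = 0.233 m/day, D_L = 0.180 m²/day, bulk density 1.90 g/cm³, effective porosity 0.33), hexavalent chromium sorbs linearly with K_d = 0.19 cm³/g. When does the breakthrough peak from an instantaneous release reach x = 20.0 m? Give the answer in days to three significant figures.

Retardation factor R = 1 + ρ_b·K_d/n = 1 + 1.90 × 0.19/0.33 = 2.094.
Sorption retards both mechanisms: v_R = v/R = 0.1113 m/day, D_R = D/R = 0.08596 m²/day.
Peak time from v_R²t² + 2D_R t − x² = 0: t = (√(D_R² + v_R²x²) − D_R)/v_R².
√(D_R² + v_R²x²) = √(0.08596² + 0.1113² × 20.0²) = 2.228; v_R² = 0.01239.
t = (2.228 − 0.08596)/0.01239 = 173 days.

173 days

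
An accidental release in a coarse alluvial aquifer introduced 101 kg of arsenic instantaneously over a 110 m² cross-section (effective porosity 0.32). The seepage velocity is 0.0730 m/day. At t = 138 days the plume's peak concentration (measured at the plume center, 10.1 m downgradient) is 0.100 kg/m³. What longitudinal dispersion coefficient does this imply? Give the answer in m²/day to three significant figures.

At the plume center C_max = M/(n_e·A·√(4πDt)), so D = M²/(4πt·(n_e·A·C_max)²).
n_e·A·C_max = 0.32 × 110 × 0.100 = 3.520 kg/m.
D = 101²/(4π × 138 × 3.520²) = 0.475 m²/day.

0.475 m²/day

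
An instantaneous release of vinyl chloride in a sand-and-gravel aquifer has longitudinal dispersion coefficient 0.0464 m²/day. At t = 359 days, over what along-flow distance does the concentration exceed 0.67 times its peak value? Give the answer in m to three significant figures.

The plume is Gaussian with σ = √(2Dt) = √(2 × 0.0464 × 359) = 5.772 m.
C/C_peak = exp(−Δx²/(2σ²)) = 0.67 ⇒ Δx = σ·√(−2 ln 0.67) = 5.772 × 0.8950 = 5.166 m.
Width = 2Δx = 10.3 m.

10.3 m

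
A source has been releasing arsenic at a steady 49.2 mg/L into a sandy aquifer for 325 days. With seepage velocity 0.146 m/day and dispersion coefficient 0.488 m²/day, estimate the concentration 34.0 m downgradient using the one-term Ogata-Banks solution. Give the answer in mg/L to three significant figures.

38.1 mg/L

For a continuous step input, C/C₀ ≈ ½·erfc((x−vt)/(2√(Dt))).
vt = 0.146 × 325 = 47.45 m and 2√(Dt) = 2√(0.488 × 325) = 25.19 m.
Argument (x−vt)/(2√(Dt)) = (34.0 − 47.45)/25.19 = -0.5339; ½·erfc(-0.5339) = 0.7749.
C = 49.2 × 0.7749 = 38.1 mg/L.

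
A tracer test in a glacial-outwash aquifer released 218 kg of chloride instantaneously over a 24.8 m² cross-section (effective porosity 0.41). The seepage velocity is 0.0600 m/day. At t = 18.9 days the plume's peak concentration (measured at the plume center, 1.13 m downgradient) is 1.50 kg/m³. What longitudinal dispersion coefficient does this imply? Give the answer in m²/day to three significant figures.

At the plume center C_max = M/(n_e·A·√(4πDt)), so D = M²/(4πt·(n_e·A·C_max)²).
n_e·A·C_max = 0.41 × 24.8 × 1.50 = 15.25 kg/m.
D = 218²/(4π × 18.9 × 15.25²) = 0.860 m²/day.

0.860 m²/day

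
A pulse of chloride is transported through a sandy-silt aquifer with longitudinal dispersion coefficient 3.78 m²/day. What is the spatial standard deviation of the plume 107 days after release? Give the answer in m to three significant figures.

28.4 m

Dispersive spreading gives a Gaussian with σ² = 2Dt; advection only shifts the center.
σ = √(2 × 3.78 × 107) = 28.4 m.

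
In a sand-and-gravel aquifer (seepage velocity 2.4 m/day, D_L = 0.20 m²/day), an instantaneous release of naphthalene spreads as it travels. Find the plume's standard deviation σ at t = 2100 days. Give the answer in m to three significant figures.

Dispersive spreading gives a Gaussian with σ² = 2Dt; advection only shifts the center.
σ = √(2 × 0.20 × 2100) = 29.0 m.

29.0 m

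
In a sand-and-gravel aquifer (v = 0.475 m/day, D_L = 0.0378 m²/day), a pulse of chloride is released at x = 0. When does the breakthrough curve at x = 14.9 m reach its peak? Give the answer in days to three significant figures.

31.2 days

For the 1D instantaneous-source solution, setting ∂C/∂t = 0 at fixed x gives v²t² + 2Dt − x² = 0, so t = (√(D² + v²x²) − D)/v².
√(D² + v²x²) = √(0.0378² + 0.475² × 14.9²) = 7.078; v² = 0.225625.
t = (7.078 − 0.0378)/0.225625 = 31.2 days (vs. the pure-advection estimate x/v = 31.4 d).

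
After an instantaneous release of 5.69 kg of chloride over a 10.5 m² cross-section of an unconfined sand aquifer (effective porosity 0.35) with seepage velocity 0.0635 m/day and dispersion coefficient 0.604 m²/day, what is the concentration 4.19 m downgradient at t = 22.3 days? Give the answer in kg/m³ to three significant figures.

For an instantaneous plane source, C(x,t) = M/(n_e·A·√(4πDt)) · exp(−(x−vt)²/(4Dt)), with n_e·A the pore (flow) area.
Plume center vt = 0.0635 × 22.3 = 1.41605 m, so the well at 4.19 m is 2.77395 m downgradient of the peak.
√(4πDt) = 13.01 m, giving peak height M/(n_e·A·√(4πDt)) = 5.69/(0.35 × 10.5 × 13.01) = 0.1190 kg/m³.
(x−vt)²/(4Dt) = (2.77395)²/(4 × 0.604 × 22.3) = 0.1428; exp(−0.1428) = 0.8669.
C = 0.1190 × 0.8669 = 0.103 kg/m³.

0.103 kg/m³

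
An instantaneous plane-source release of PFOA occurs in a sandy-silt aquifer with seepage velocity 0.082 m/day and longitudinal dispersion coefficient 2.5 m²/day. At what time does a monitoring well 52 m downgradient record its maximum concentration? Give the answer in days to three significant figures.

For the 1D instantaneous-source solution, setting ∂C/∂t = 0 at fixed x gives v²t² + 2Dt − x² = 0, so t = (√(D² + v²x²) − D)/v².
√(D² + v²x²) = √(2.5² + 0.082² × 52²) = 4.943; v² = 0.006724.
t = (4.943 − 2.5)/0.006724 = 363 days (vs. the pure-advection estimate x/v = 634 d).

363 days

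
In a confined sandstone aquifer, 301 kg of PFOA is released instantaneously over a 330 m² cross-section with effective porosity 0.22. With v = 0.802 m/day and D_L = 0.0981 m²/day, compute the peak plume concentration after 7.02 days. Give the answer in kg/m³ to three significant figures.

1.41 kg/m³

The peak of an instantaneous 1D plume sits at x = vt; there the Gaussian factor is 1 and C_max = M/(n_e·A·√(4πDt)), where n_e·A is the pore area the mass is dissolved in.
√(4πDt) = √(4π × 0.0981 × 7.02) = 2.942 m, so C_max = 301/(0.22 × 330 × 2.942) = 1.41 kg/m³.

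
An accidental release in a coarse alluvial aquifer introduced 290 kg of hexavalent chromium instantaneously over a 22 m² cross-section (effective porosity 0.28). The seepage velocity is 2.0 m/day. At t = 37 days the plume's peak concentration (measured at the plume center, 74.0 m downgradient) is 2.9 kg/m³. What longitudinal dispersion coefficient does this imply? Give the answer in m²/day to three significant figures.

0.567 m²/day

At the plume center C_max = M/(n_e·A·√(4πDt)), so D = M²/(4πt·(n_e·A·C_max)²).
n_e·A·C_max = 0.28 × 22 × 2.9 = 17.86 kg/m.
D = 290²/(4π × 37 × 17.86²) = 0.567 m²/day.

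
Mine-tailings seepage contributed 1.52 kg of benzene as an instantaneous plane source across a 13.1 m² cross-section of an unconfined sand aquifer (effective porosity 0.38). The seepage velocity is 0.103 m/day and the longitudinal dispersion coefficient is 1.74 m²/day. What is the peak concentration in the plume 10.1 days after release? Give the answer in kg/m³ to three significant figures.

0.0205 kg/m³

The peak of an instantaneous 1D plume sits at x = vt; there the Gaussian factor is 1 and C_max = M/(n_e·A·√(4πDt)), where n_e·A is the pore area the mass is dissolved in.
√(4πDt) = √(4π × 1.74 × 10.1) = 14.86 m, so C_max = 1.52/(0.38 × 13.1 × 14.86) = 0.0205 kg/m³.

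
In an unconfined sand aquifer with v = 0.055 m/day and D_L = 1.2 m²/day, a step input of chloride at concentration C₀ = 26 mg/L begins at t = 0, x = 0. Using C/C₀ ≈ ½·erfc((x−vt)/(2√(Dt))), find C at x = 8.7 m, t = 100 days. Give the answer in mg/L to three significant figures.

10.9 mg/L

For a continuous step input, C/C₀ ≈ ½·erfc((x−vt)/(2√(Dt))).
vt = 0.055 × 100 = 5.5 m and 2√(Dt) = 2√(1.2 × 100) = 21.91 m.
Argument (x−vt)/(2√(Dt)) = (8.7 − 5.5)/21.91 = 0.1461; ½·erfc(0.1461) = 0.4182.
C = 26 × 0.4182 = 10.9 mg/L.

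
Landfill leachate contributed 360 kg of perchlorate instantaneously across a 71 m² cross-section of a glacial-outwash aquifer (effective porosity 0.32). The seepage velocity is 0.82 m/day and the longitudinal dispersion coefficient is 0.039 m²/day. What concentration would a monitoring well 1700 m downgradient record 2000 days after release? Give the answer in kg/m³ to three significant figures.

For an instantaneous plane source, C(x,t) = M/(n_e·A·√(4πDt)) · exp(−(x−vt)²/(4Dt)), with n_e·A the pore (flow) area.
Plume center vt = 0.82 × 2000 = 1640 m, so the well at 1700 m is 60 m downgradient of the peak.
√(4πDt) = 31.31 m, giving peak height M/(n_e·A·√(4πDt)) = 360/(0.32 × 71 × 31.31) = 0.5061 kg/m³.
(x−vt)²/(4Dt) = (60)²/(4 × 0.039 × 2000) = 11.54; exp(−11.54) = 9.733e-06.
C = 0.5061 × 9.733e-06 = 4.93e-06 kg/m³.

4.93e-06 kg/m³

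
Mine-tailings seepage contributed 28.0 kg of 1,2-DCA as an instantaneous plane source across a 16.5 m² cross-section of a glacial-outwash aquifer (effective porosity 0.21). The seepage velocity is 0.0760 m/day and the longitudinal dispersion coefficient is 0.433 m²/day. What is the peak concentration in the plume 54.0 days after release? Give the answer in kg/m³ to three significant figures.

0.471 kg/m³

The peak of an instantaneous 1D plume sits at x = vt; there the Gaussian factor is 1 and C_max = M/(n_e·A·√(4πDt)), where n_e·A is the pore area the mass is dissolved in.
√(4πDt) = √(4π × 0.433 × 54.0) = 17.14 m, so C_max = 28.0/(0.21 × 16.5 × 17.14) = 0.471 kg/m³.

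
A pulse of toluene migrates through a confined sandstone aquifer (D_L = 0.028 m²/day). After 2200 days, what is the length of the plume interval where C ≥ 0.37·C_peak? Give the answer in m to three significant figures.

31.3 m

The plume is Gaussian with σ = √(2Dt) = √(2 × 0.028 × 2200) = 11.10 m.
C/C_peak = exp(−Δx²/(2σ²)) = 0.37 ⇒ Δx = σ·√(−2 ln 0.37) = 11.10 × 1.410 = 15.65 m.
Width = 2Δx = 31.3 m.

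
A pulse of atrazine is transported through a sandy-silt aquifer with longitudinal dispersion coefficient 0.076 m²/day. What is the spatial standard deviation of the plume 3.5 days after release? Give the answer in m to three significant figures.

0.729 m

Dispersive spreading gives a Gaussian with σ² = 2Dt; advection only shifts the center.
σ = √(2 × 0.076 × 3.5) = 0.729 m.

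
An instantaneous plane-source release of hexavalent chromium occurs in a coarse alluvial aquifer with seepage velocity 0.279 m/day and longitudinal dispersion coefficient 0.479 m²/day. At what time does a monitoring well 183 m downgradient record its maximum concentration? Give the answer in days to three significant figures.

For the 1D instantaneous-source solution, setting ∂C/∂t = 0 at fixed x gives v²t² + 2Dt − x² = 0, so t = (√(D² + v²x²) − D)/v².
√(D² + v²x²) = √(0.479² + 0.279² × 183²) = 51.06; v² = 0.077841.
t = (51.06 − 0.479)/0.077841 = 650 days (vs. the pure-advection estimate x/v = 656 d).

650 days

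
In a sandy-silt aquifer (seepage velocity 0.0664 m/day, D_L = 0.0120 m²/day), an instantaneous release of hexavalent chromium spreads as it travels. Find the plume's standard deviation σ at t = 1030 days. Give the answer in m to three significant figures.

Dispersive spreading gives a Gaussian with σ² = 2Dt; advection only shifts the center.
σ = √(2 × 0.0120 × 1030) = 4.97 m.

4.97 m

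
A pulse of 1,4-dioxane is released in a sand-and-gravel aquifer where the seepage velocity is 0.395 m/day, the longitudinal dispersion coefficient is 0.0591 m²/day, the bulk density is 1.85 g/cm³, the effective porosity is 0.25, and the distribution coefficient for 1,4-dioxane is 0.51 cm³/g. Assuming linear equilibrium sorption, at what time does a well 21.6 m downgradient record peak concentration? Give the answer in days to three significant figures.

Retardation factor R = 1 + ρ_b·K_d/n = 1 + 1.85 × 0.51/0.25 = 4.774.
Sorption retards both mechanisms: v_R = v/R = 0.08274 m/day, D_R = D/R = 0.01238 m²/day.
Peak time from v_R²t² + 2D_R t − x² = 0: t = (√(D_R² + v_R²x²) − D_R)/v_R².
√(D_R² + v_R²x²) = √(0.01238² + 0.08274² × 21.6²) = 1.787; v_R² = 0.006846.
t = (1.787 − 0.01238)/0.006846 = 259 days.

259 days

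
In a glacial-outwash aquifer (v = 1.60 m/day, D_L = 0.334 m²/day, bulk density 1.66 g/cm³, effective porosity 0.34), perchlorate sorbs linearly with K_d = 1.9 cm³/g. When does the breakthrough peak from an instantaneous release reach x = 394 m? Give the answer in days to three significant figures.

2530 days

Retardation factor R = 1 + ρ_b·K_d/n = 1 + 1.66 × 1.9/0.34 = 10.28.
Sorption retards both mechanisms: v_R = v/R = 0.1556 m/day, D_R = D/R = 0.03249 m²/day.
Peak time from v_R²t² + 2D_R t − x² = 0: t = (√(D_R² + v_R²x²) − D_R)/v_R².
√(D_R² + v_R²x²) = √(0.03249² + 0.1556² × 394²) = 61.31; v_R² = 0.02421.
t = (61.31 − 0.03249)/0.02421 = 2530 days.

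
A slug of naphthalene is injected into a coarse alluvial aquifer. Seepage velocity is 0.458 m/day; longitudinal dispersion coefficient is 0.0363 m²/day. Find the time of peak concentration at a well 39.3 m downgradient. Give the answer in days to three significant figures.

85.6 days

For the 1D instantaneous-source solution, setting ∂C/∂t = 0 at fixed x gives v²t² + 2Dt − x² = 0, so t = (√(D² + v²x²) − D)/v².
√(D² + v²x²) = √(0.0363² + 0.458² × 39.3²) = 18.00; v² = 0.209764.
t = (18.00 − 0.0363)/0.209764 = 85.6 days (vs. the pure-advection estimate x/v = 85.8 d).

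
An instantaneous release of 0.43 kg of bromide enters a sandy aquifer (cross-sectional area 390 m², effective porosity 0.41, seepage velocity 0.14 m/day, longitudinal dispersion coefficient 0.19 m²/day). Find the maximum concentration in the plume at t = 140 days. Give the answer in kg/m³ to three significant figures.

The peak of an instantaneous 1D plume sits at x = vt; there the Gaussian factor is 1 and C_max = M/(n_e·A·√(4πDt)), where n_e·A is the pore area the mass is dissolved in.
√(4πDt) = √(4π × 0.19 × 140) = 18.28 m, so C_max = 0.43/(0.41 × 390 × 18.28) = 0.000147 kg/m³.

0.000147 kg/m³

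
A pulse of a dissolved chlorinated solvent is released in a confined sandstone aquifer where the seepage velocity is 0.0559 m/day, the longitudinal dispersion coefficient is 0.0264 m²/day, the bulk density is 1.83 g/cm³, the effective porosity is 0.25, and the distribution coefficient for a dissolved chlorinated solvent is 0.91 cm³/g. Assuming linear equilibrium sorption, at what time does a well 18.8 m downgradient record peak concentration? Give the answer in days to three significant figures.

2510 days

Retardation factor R = 1 + ρ_b·K_d/n = 1 + 1.83 × 0.91/0.25 = 7.661.
Sorption retards both mechanisms: v_R = v/R = 0.007297 m/day, D_R = D/R = 0.003446 m²/day.
Peak time from v_R²t² + 2D_R t − x² = 0: t = (√(D_R² + v_R²x²) − D_R)/v_R².
√(D_R² + v_R²x²) = √(0.003446² + 0.007297² × 18.8²) = 0.1372; v_R² = 5.325e-05.
t = (0.1372 − 0.003446)/5.325e-05 = 2510 days.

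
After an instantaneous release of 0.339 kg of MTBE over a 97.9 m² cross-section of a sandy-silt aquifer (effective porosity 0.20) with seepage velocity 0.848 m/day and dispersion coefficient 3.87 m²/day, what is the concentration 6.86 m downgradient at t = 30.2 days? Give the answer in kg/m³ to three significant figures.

0.000213 kg/m³

For an instantaneous plane source, C(x,t) = M/(n_e·A·√(4πDt)) · exp(−(x−vt)²/(4Dt)), with n_e·A the pore (flow) area.
Plume center vt = 0.848 × 30.2 = 25.6096 m, so the well at 6.86 m is 18.7496 m upgradient of the peak.
√(4πDt) = 38.32 m, giving peak height M/(n_e·A·√(4πDt)) = 0.339/(0.20 × 97.9 × 38.32) = 0.0004518 kg/m³.
(x−vt)²/(4Dt) = (-18.7496)²/(4 × 3.87 × 30.2) = 0.7520; exp(−0.7520) = 0.4714.
C = 0.0004518 × 0.4714 = 0.000213 kg/m³.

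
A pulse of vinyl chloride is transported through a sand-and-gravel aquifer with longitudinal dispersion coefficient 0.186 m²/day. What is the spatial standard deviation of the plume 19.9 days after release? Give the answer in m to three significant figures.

2.72 m

Dispersive spreading gives a Gaussian with σ² = 2Dt; advection only shifts the center.
σ = √(2 × 0.186 × 19.9) = 2.72 m.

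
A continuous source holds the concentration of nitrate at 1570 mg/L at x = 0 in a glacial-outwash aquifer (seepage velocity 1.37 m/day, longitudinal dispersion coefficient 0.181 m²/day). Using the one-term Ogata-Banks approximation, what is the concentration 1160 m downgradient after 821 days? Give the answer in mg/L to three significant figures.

For a continuous step input, C/C₀ ≈ ½·erfc((x−vt)/(2√(Dt))).
vt = 1.37 × 821 = 1124.77 m and 2√(Dt) = 2√(0.181 × 821) = 24.38 m.
Argument (x−vt)/(2√(Dt)) = (1160 − 1124.77)/24.38 = 1.445; ½·erfc(1.445) = 0.02050.
C = 1570 × 0.02050 = 32.2 mg/L.

32.2 mg/L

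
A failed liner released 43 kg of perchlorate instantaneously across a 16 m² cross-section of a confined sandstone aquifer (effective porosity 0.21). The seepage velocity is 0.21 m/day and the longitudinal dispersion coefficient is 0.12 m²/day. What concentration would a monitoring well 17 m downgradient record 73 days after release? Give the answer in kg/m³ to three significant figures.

For an instantaneous plane source, C(x,t) = M/(n_e·A·√(4πDt)) · exp(−(x−vt)²/(4Dt)), with n_e·A the pore (flow) area.
Plume center vt = 0.21 × 73 = 15.33 m, so the well at 17 m is 1.67 m downgradient of the peak.
√(4πDt) = 10.49 m, giving peak height M/(n_e·A·√(4πDt)) = 43/(0.21 × 16 × 10.49) = 1.220 kg/m³.
(x−vt)²/(4Dt) = (1.67)²/(4 × 0.12 × 73) = 0.07959; exp(−0.07959) = 0.9235.
C = 1.220 × 0.9235 = 1.13 kg/m³.

1.13 kg/m³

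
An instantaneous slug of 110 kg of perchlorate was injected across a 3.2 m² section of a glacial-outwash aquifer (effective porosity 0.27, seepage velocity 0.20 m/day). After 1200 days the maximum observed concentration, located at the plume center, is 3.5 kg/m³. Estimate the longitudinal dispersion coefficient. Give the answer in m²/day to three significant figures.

0.0877 m²/day

At the plume center C_max = M/(n_e·A·√(4πDt)), so D = M²/(4πt·(n_e·A·C_max)²).
n_e·A·C_max = 0.27 × 3.2 × 3.5 = 3.024 kg/m.
D = 110²/(4π × 1200 × 3.024²) = 0.0877 m²/day.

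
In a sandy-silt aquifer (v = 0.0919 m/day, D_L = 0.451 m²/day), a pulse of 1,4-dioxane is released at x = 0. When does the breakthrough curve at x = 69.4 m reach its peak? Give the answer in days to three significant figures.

704 days

For the 1D instantaneous-source solution, setting ∂C/∂t = 0 at fixed x gives v²t² + 2Dt − x² = 0, so t = (√(D² + v²x²) − D)/v².
√(D² + v²x²) = √(0.451² + 0.0919² × 69.4²) = 6.394; v² = 0.00844561.
t = (6.394 − 0.451)/0.00844561 = 704 days (vs. the pure-advection estimate x/v = 755 d).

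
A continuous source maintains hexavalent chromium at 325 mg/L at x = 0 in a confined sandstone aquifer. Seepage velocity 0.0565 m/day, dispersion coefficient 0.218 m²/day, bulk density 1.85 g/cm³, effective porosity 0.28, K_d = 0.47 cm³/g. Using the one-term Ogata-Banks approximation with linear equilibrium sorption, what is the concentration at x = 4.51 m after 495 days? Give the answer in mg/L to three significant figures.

Retardation factor R = 1 + ρ_b·K_d/n = 1 + 1.85 × 0.47/0.28 = 4.105.
Sorption retards both mechanisms: v_R = v/R = 0.01376 m/day, D_R = D/R = 0.05311 m²/day.
v_R·t = 0.01376 × 495 = 6.8112 m; 2√(D_R t) = 10.25 m; argument = (4.51 − 6.8112)/10.25 = -0.2245.
C = C₀ × ½·erfc(-0.2245) = 325 × 0.6246 = 203 mg/L.

203 mg/L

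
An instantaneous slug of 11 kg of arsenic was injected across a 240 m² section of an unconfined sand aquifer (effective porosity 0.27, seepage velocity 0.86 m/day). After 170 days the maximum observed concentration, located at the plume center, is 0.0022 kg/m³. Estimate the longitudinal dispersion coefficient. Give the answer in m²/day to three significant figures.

At the plume center C_max = M/(n_e·A·√(4πDt)), so D = M²/(4πt·(n_e·A·C_max)²).
n_e·A·C_max = 0.27 × 240 × 0.0022 = 0.1426 kg/m.
D = 11²/(4π × 170 × 0.1426²) = 2.79 m²/day.

2.79 m²/day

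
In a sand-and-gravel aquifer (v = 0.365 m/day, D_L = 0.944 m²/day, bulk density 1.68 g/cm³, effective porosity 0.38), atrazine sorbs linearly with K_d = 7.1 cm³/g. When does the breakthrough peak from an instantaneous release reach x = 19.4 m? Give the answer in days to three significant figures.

1510 days

Retardation factor R = 1 + ρ_b·K_d/n = 1 + 1.68 × 7.1/0.38 = 32.39.
Sorption retards both mechanisms: v_R = v/R = 0.01127 m/day, D_R = D/R = 0.02914 m²/day.
Peak time from v_R²t² + 2D_R t − x² = 0: t = (√(D_R² + v_R²x²) − D_R)/v_R².
√(D_R² + v_R²x²) = √(0.02914² + 0.01127² × 19.4²) = 0.2206; v_R² = 0.0001270.
t = (0.2206 − 0.02914)/0.0001270 = 1510 days.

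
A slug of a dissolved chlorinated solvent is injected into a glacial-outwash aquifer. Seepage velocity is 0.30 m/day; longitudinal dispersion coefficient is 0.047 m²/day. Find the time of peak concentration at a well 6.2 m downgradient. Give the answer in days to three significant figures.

For the 1D instantaneous-source solution, setting ∂C/∂t = 0 at fixed x gives v²t² + 2Dt − x² = 0, so t = (√(D² + v²x²) − D)/v².
√(D² + v²x²) = √(0.047² + 0.30² × 6.2²) = 1.861; v² = 0.09.
t = (1.861 − 0.047)/0.09 = 20.2 days (vs. the pure-advection estimate x/v = 20.7 d).

20.2 days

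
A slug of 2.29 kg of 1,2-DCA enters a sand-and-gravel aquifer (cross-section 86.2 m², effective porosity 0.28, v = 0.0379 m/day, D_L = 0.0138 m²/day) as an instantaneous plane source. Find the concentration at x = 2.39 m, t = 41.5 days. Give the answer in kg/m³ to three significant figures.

For an instantaneous plane source, C(x,t) = M/(n_e·A·√(4πDt)) · exp(−(x−vt)²/(4Dt)), with n_e·A the pore (flow) area.
Plume center vt = 0.0379 × 41.5 = 1.57285 m, so the well at 2.39 m is 0.81715 m downgradient of the peak.
√(4πDt) = 2.683 m, giving peak height M/(n_e·A·√(4πDt)) = 2.29/(0.28 × 86.2 × 2.683) = 0.03536 kg/m³.
(x−vt)²/(4Dt) = (0.81715)²/(4 × 0.0138 × 41.5) = 0.2915; exp(−0.2915) = 0.7471.
C = 0.03536 × 0.7471 = 0.0264 kg/m³.

0.0264 kg/m³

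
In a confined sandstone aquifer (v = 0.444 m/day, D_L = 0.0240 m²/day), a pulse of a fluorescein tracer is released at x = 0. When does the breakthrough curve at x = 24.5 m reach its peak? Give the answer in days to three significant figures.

55.1 days

For the 1D instantaneous-source solution, setting ∂C/∂t = 0 at fixed x gives v²t² + 2Dt − x² = 0, so t = (√(D² + v²x²) − D)/v².
√(D² + v²x²) = √(0.0240² + 0.444² × 24.5²) = 10.88; v² = 0.197136.
t = (10.88 − 0.0240)/0.197136 = 55.1 days (vs. the pure-advection estimate x/v = 55.2 d).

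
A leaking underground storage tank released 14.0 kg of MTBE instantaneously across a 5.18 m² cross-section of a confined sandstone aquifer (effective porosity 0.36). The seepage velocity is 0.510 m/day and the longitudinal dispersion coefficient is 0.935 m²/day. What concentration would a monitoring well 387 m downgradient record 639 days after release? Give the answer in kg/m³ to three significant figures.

For an instantaneous plane source, C(x,t) = M/(n_e·A·√(4πDt)) · exp(−(x−vt)²/(4Dt)), with n_e·A the pore (flow) area.
Plume center vt = 0.510 × 639 = 325.89 m, so the well at 387 m is 61.11 m downgradient of the peak.
√(4πDt) = 86.65 m, giving peak height M/(n_e·A·√(4πDt)) = 14.0/(0.36 × 5.18 × 86.65) = 0.08664 kg/m³.
(x−vt)²/(4Dt) = (61.11)²/(4 × 0.935 × 639) = 1.563; exp(−1.563) = 0.2095.
C = 0.08664 × 0.2095 = 0.0182 kg/m³.

0.0182 kg/m³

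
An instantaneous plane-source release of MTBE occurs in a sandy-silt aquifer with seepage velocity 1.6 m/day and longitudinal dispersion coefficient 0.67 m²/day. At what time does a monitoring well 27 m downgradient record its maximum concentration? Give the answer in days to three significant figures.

For the 1D instantaneous-source solution, setting ∂C/∂t = 0 at fixed x gives v²t² + 2Dt − x² = 0, so t = (√(D² + v²x²) − D)/v².
√(D² + v²x²) = √(0.67² + 1.6² × 27²) = 43.21; v² = 2.56.
t = (43.21 − 0.67)/2.56 = 16.6 days (vs. the pure-advection estimate x/v = 16.9 d).

16.6 days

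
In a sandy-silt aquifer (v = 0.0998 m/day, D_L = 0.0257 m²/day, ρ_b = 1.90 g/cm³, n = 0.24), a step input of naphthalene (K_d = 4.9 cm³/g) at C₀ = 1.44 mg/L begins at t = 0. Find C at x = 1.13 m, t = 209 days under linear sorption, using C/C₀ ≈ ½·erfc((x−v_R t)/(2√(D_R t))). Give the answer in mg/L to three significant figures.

Retardation factor R = 1 + ρ_b·K_d/n = 1 + 1.90 × 4.9/0.24 = 39.79.
Sorption retards both mechanisms: v_R = v/R = 0.002508 m/day, D_R = D/R = 0.0006459 m²/day.
v_R·t = 0.002508 × 209 = 0.524172 m; 2√(D_R t) = 0.7348 m; argument = (1.13 − 0.524172)/0.7348 = 0.8245.
C = C₀ × ½·erfc(0.8245) = 1.44 × 0.1218 = 0.175 mg/L.

0.175 mg/L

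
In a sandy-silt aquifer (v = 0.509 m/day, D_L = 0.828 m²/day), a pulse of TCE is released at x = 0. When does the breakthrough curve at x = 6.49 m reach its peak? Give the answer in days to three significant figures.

For the 1D instantaneous-source solution, setting ∂C/∂t = 0 at fixed x gives v²t² + 2Dt − x² = 0, so t = (√(D² + v²x²) − D)/v².
√(D² + v²x²) = √(0.828² + 0.509² × 6.49²) = 3.406; v² = 0.259081.
t = (3.406 − 0.828)/0.259081 = 9.95 days (vs. the pure-advection estimate x/v = 12.8 d).

9.95 days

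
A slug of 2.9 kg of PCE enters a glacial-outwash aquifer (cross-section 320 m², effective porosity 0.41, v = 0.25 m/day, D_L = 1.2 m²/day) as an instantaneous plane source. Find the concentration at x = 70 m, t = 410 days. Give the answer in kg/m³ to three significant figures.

For an instantaneous plane source, C(x,t) = M/(n_e·A·√(4πDt)) · exp(−(x−vt)²/(4Dt)), with n_e·A the pore (flow) area.
Plume center vt = 0.25 × 410 = 102.5 m, so the well at 70 m is 32.5 m upgradient of the peak.
√(4πDt) = 78.63 m, giving peak height M/(n_e·A·√(4πDt)) = 2.9/(0.41 × 320 × 78.63) = 0.0002811 kg/m³.
(x−vt)²/(4Dt) = (-32.5)²/(4 × 1.2 × 410) = 0.5367; exp(−0.5367) = 0.5847.
C = 0.0002811 × 0.5847 = 0.000164 kg/m³.

0.000164 kg/m³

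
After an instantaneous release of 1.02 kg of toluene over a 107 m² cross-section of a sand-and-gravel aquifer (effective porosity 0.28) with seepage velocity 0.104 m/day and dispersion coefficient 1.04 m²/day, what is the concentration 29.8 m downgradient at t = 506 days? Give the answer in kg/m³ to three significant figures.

For an instantaneous plane source, C(x,t) = M/(n_e·A·√(4πDt)) · exp(−(x−vt)²/(4Dt)), with n_e·A the pore (flow) area.
Plume center vt = 0.104 × 506 = 52.624 m, so the well at 29.8 m is 22.824 m upgradient of the peak.
√(4πDt) = 81.32 m, giving peak height M/(n_e·A·√(4πDt)) = 1.02/(0.28 × 107 × 81.32) = 0.0004187 kg/m³.
(x−vt)²/(4Dt) = (-22.824)²/(4 × 1.04 × 506) = 0.2475; exp(−0.2475) = 0.7808.
C = 0.0004187 × 0.7808 = 0.000327 kg/m³.

0.000327 kg/m³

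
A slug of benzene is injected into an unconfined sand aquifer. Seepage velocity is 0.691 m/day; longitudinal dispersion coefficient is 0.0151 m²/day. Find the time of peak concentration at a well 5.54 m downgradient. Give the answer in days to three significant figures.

For the 1D instantaneous-source solution, setting ∂C/∂t = 0 at fixed x gives v²t² + 2Dt − x² = 0, so t = (√(D² + v²x²) − D)/v².
√(D² + v²x²) = √(0.0151² + 0.691² × 5.54²) = 3.828; v² = 0.477481.
t = (3.828 − 0.0151)/0.477481 = 7.99 days (vs. the pure-advection estimate x/v = 8.02 d).

7.99 days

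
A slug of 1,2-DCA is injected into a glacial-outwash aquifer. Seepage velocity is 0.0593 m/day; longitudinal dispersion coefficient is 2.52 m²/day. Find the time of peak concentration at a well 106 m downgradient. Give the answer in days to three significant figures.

For the 1D instantaneous-source solution, setting ∂C/∂t = 0 at fixed x gives v²t² + 2Dt − x² = 0, so t = (√(D² + v²x²) − D)/v².
√(D² + v²x²) = √(2.52² + 0.0593² × 106²) = 6.772; v² = 0.00351649.
t = (6.772 − 2.52)/0.00351649 = 1210 days (vs. the pure-advection estimate x/v = 1790 d).

1210 days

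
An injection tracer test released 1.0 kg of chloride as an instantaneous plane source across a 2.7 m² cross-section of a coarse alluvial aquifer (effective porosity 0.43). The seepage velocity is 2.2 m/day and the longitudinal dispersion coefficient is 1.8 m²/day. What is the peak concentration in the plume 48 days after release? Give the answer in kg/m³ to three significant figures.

0.0261 kg/m³

The peak of an instantaneous 1D plume sits at x = vt; there the Gaussian factor is 1 and C_max = M/(n_e·A·√(4πDt)), where n_e·A is the pore area the mass is dissolved in.
√(4πDt) = √(4π × 1.8 × 48) = 32.95 m, so C_max = 1.0/(0.43 × 2.7 × 32.95) = 0.0261 kg/m³.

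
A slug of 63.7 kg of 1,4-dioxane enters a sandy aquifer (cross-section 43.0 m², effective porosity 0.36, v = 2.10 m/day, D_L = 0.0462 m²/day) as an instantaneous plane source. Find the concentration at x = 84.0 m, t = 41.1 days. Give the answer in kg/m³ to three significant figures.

0.417 kg/m³

For an instantaneous plane source, C(x,t) = M/(n_e·A·√(4πDt)) · exp(−(x−vt)²/(4Dt)), with n_e·A the pore (flow) area.
Plume center vt = 2.10 × 41.1 = 86.31 m, so the well at 84.0 m is 2.31 m upgradient of the peak.
√(4πDt) = 4.885 m, giving peak height M/(n_e·A·√(4πDt)) = 63.7/(0.36 × 43.0 × 4.885) = 0.8424 kg/m³.
(x−vt)²/(4Dt) = (-2.31)²/(4 × 0.0462 × 41.1) = 0.7026; exp(−0.7026) = 0.4953.
C = 0.8424 × 0.4953 = 0.417 kg/m³.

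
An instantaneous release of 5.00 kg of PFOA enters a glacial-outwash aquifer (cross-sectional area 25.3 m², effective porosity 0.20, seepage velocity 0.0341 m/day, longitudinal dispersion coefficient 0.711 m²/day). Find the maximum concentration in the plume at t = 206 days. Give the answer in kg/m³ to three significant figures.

0.0230 kg/m³

The peak of an instantaneous 1D plume sits at x = vt; there the Gaussian factor is 1 and C_max = M/(n_e·A·√(4πDt)), where n_e·A is the pore area the mass is dissolved in.
√(4πDt) = √(4π × 0.711 × 206) = 42.90 m, so C_max = 5.00/(0.20 × 25.3 × 42.90) = 0.0230 kg/m³.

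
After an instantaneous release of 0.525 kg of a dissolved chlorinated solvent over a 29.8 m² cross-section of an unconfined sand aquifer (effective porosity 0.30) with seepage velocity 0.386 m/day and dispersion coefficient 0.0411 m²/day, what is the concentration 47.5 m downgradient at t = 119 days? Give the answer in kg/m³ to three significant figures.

0.00661 kg/m³

For an instantaneous plane source, C(x,t) = M/(n_e·A·√(4πDt)) · exp(−(x−vt)²/(4Dt)), with n_e·A the pore (flow) area.
Plume center vt = 0.386 × 119 = 45.934 m, so the well at 47.5 m is 1.566 m downgradient of the peak.
√(4πDt) = 7.840 m, giving peak height M/(n_e·A·√(4πDt)) = 0.525/(0.30 × 29.8 × 7.840) = 0.007490 kg/m³.
(x−vt)²/(4Dt) = (1.566)²/(4 × 0.0411 × 119) = 0.1254; exp(−0.1254) = 0.8821.
C = 0.007490 × 0.8821 = 0.00661 kg/m³.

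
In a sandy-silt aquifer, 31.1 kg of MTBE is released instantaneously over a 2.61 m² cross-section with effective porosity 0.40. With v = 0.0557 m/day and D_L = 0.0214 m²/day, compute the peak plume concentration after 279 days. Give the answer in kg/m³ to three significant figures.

3.44 kg/m³

The peak of an instantaneous 1D plume sits at x = vt; there the Gaussian factor is 1 and C_max = M/(n_e·A·√(4πDt)), where n_e·A is the pore area the mass is dissolved in.
√(4πDt) = √(4π × 0.0214 × 279) = 8.662 m, so C_max = 31.1/(0.40 × 2.61 × 8.662) = 3.44 kg/m³.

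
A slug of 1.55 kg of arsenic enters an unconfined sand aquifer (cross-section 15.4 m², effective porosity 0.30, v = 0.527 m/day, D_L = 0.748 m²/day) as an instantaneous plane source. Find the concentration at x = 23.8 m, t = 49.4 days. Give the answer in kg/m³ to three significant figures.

0.0151 kg/m³

For an instantaneous plane source, C(x,t) = M/(n_e·A·√(4πDt)) · exp(−(x−vt)²/(4Dt)), with n_e·A the pore (flow) area.
Plume center vt = 0.527 × 49.4 = 26.0338 m, so the well at 23.8 m is 2.2338 m upgradient of the peak.
√(4πDt) = 21.55 m, giving peak height M/(n_e·A·√(4πDt)) = 1.55/(0.30 × 15.4 × 21.55) = 0.01557 kg/m³.
(x−vt)²/(4Dt) = (-2.2338)²/(4 × 0.748 × 49.4) = 0.03376; exp(−0.03376) = 0.9668.
C = 0.01557 × 0.9668 = 0.0151 kg/m³.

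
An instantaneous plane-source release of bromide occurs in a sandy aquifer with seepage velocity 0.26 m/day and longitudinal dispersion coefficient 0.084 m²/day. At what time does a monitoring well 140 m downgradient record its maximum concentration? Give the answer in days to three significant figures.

537 days

For the 1D instantaneous-source solution, setting ∂C/∂t = 0 at fixed x gives v²t² + 2Dt − x² = 0, so t = (√(D² + v²x²) − D)/v².
√(D² + v²x²) = √(0.084² + 0.26² × 140²) = 36.40; v² = 0.0676.
t = (36.40 − 0.084)/0.0676 = 537 days (vs. the pure-advection estimate x/v = 538 d).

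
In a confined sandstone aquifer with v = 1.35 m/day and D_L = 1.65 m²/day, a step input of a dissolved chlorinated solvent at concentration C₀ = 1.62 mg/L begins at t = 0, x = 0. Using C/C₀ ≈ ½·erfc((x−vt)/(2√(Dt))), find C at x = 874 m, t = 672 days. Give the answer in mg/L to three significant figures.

1.23 mg/L

For a continuous step input, C/C₀ ≈ ½·erfc((x−vt)/(2√(Dt))).
vt = 1.35 × 672 = 907.2 m and 2√(Dt) = 2√(1.65 × 672) = 66.60 m.
Argument (x−vt)/(2√(Dt)) = (874 − 907.2)/66.60 = -0.4985; ½·erfc(-0.4985) = 0.7596.
C = 1.62 × 0.7596 = 1.23 mg/L.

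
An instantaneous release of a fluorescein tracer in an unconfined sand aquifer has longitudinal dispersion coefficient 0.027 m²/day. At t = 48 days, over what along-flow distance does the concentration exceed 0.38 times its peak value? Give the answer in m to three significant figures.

4.48 m

The plume is Gaussian with σ = √(2Dt) = √(2 × 0.027 × 48) = 1.610 m.
C/C_peak = exp(−Δx²/(2σ²)) = 0.38 ⇒ Δx = σ·√(−2 ln 0.38) = 1.610 × 1.391 = 2.240 m.
Width = 2Δx = 4.48 m.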